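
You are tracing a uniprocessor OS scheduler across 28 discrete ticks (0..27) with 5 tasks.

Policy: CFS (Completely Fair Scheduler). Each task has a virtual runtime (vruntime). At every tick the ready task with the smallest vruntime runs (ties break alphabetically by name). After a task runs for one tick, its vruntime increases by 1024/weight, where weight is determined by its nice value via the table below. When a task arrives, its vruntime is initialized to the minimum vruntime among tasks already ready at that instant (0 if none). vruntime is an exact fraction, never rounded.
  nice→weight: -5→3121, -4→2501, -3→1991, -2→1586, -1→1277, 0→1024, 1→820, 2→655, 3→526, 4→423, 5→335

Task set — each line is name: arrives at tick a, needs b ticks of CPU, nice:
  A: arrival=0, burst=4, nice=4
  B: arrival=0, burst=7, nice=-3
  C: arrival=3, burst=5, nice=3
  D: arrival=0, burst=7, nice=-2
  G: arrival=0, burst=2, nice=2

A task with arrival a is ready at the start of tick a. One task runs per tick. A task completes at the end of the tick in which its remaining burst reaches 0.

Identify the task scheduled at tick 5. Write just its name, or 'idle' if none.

t=0: vr[A=0 B=0 D=0 G=0] → run A
t=1: vr[A=1024/423 B=0 D=0 G=0] → run B
t=2: vr[A=1024/423 B=1024/1991 D=0 G=0] → run D
t=3: vr[A=1024/423 B=1024/1991 C=0 D=512/793 G=0] → run C
t=4: vr[A=1024/423 B=1024/1991 C=512/263 D=512/793 G=0] → run G
t=5: vr[A=1024/423 B=1024/1991 C=512/263 D=512/793 G=1024/655] → run B
t=6: vr[A=1024/423 B=2048/1991 C=512/263 D=512/793 G=1024/655] → run D
t=7: vr[A=1024/423 B=2048/1991 C=512/263 D=1024/793 G=1024/655] → run B
t=8: vr[A=1024/423 B=3072/1991 C=512/263 D=1024/793 G=1024/655] → run D
t=9: vr[A=1024/423 B=3072/1991 C=512/263 D=1536/793 G=1024/655] → run B
t=10: vr[A=1024/423 B=4096/1991 C=512/263 D=1536/793 G=1024/655] → run G
t=11: vr[A=1024/423 B=4096/1991 C=512/263 D=1536/793] → run D
t=12: vr[A=1024/423 B=4096/1991 C=512/263 D=2048/793] → run C
t=13: vr[A=1024/423 B=4096/1991 C=1024/263 D=2048/793] → run B
t=14: vr[A=1024/423 B=5120/1991 C=1024/263 D=2048/793] → run A
t=15: vr[A=2048/423 B=5120/1991 C=1024/263 D=2048/793] → run B
t=16: vr[A=2048/423 B=6144/1991 C=1024/263 D=2048/793] → run D
t=17: vr[A=2048/423 B=6144/1991 C=1024/263 D=2560/793] → run B
t=18: vr[A=2048/423 C=1024/263 D=2560/793] → run D
t=19: vr[A=2048/423 C=1024/263 D=3072/793] → run D
t=20: vr[A=2048/423 C=1024/263] → run C
t=21: vr[A=2048/423 C=1536/263] → run A
t=22: vr[A=1024/141 C=1536/263] → run C
t=23: vr[A=1024/141 C=2048/263] → run A
t=24: vr[C=2048/263] → run C
t=25: (idle)
t=26: (idle)
t=27: (idle)

running at tick 5 = B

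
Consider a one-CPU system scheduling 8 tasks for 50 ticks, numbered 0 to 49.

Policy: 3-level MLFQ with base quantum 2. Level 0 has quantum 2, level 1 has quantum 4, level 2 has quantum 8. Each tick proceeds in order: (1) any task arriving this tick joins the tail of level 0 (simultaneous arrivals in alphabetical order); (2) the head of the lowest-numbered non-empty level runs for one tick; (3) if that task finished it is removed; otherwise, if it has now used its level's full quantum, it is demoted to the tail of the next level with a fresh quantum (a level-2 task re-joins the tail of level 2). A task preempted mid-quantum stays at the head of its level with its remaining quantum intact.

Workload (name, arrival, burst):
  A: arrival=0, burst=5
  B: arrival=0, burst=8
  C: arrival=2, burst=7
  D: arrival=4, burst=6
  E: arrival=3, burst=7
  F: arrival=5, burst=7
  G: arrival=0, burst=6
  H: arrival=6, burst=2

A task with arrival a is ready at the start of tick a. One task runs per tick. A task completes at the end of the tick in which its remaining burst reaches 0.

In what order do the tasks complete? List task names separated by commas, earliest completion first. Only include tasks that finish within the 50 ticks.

t=0: L0/L1/L2 = ABG/-/- → run A
t=1: L0/L1/L2 = ABG/-/- → run A
t=2: L0/L1/L2 = BGC/A/- → run B
t=3: L0/L1/L2 = BGCE/A/- → run B
t=4: L0/L1/L2 = GCED/AB/- → run G
t=5: L0/L1/L2 = GCEDF/AB/- → run G
t=6: L0/L1/L2 = CEDFH/ABG/- → run C
t=7: L0/L1/L2 = CEDFH/ABG/- → run C
t=8: L0/L1/L2 = EDFH/ABGC/- → run E
t=9: L0/L1/L2 = EDFH/ABGC/- → run E
t=10: L0/L1/L2 = DFH/ABGCE/- → run D
t=11: L0/L1/L2 = DFH/ABGCE/- → run D
t=12: L0/L1/L2 = FH/ABGCED/- → run F
t=13: L0/L1/L2 = FH/ABGCED/- → run F
t=14: L0/L1/L2 = H/ABGCEDF/- → run H
t=15: L0/L1/L2 = H/ABGCEDF/- → run H
t=16: L0/L1/L2 = -/ABGCEDF/- → run A
t=17: L0/L1/L2 = -/ABGCEDF/- → run A
t=18: L0/L1/L2 = -/ABGCEDF/- → run A
t=19: L0/L1/L2 = -/BGCEDF/- → run B
t=20: L0/L1/L2 = -/BGCEDF/- → run B
t=21: L0/L1/L2 = -/BGCEDF/- → run B
t=22: L0/L1/L2 = -/BGCEDF/- → run B
t=23: L0/L1/L2 = -/GCEDF/B → run G
t=24: L0/L1/L2 = -/GCEDF/B → run G
t=25: L0/L1/L2 = -/GCEDF/B → run G
t=26: L0/L1/L2 = -/GCEDF/B → run G
t=27: L0/L1/L2 = -/CEDF/B → run C
t=28: L0/L1/L2 = -/CEDF/B → run C
t=29: L0/L1/L2 = -/CEDF/B → run C
t=30: L0/L1/L2 = -/CEDF/B → run C
t=31: L0/L1/L2 = -/EDF/BC → run E
t=32: L0/L1/L2 = -/EDF/BC → run E
t=33: L0/L1/L2 = -/EDF/BC → run E
t=34: L0/L1/L2 = -/EDF/BC → run E
t=35: L0/L1/L2 = -/DF/BCE → run D
t=36: L0/L1/L2 = -/DF/BCE → run D
t=37: L0/L1/L2 = -/DF/BCE → run D
t=38: L0/L1/L2 = -/DF/BCE → run D
t=39: L0/L1/L2 = -/F/BCE → run F
t=40: L0/L1/L2 = -/F/BCE → run F
t=41: L0/L1/L2 = -/F/BCE → run F
t=42: L0/L1/L2 = -/F/BCE → run F
t=43: L0/L1/L2 = -/-/BCEF → run B
t=44: L0/L1/L2 = -/-/BCEF → run B
t=45: L0/L1/L2 = -/-/CEF → run C
t=46: L0/L1/L2 = -/-/EF → run E
t=47: L0/L1/L2 = -/-/F → run F
t=48: (idle)
t=49: (idle)

completion order = H, A, G, D, B, C, E, F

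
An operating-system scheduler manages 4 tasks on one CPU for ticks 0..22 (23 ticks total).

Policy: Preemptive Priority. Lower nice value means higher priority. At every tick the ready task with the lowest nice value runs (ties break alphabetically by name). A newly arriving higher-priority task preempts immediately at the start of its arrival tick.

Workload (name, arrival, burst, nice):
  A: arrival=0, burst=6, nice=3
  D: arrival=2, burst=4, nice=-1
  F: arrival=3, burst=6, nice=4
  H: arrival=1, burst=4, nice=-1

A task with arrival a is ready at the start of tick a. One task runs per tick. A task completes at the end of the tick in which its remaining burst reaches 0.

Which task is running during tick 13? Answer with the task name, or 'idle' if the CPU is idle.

running at tick 13 = A

t=0: ready={A} → run A
t=1: ready={A,H} → run H
t=2: ready={A,D,H} → run D
t=3: ready={A,D,F,H} → run D
t=4: ready={A,D,F,H} → run D
t=5: ready={A,D,F,H} → run D
t=6: ready={A,F,H} → run H
t=7: ready={A,F,H} → run H
t=8: ready={A,F,H} → run H
t=9: ready={A,F} → run A
t=10: ready={A,F} → run A
t=11: ready={A,F} → run A
t=12: ready={A,F} → run A
t=13: ready={A,F} → run A
t=14: ready={F} → run F
t=15: ready={F} → run F
t=16: ready={F} → run F
t=17: ready={F} → run F
t=18: ready={F} → run F
t=19: ready={F} → run F
t=20: (idle)
t=21: (idle)
t=22: (idle)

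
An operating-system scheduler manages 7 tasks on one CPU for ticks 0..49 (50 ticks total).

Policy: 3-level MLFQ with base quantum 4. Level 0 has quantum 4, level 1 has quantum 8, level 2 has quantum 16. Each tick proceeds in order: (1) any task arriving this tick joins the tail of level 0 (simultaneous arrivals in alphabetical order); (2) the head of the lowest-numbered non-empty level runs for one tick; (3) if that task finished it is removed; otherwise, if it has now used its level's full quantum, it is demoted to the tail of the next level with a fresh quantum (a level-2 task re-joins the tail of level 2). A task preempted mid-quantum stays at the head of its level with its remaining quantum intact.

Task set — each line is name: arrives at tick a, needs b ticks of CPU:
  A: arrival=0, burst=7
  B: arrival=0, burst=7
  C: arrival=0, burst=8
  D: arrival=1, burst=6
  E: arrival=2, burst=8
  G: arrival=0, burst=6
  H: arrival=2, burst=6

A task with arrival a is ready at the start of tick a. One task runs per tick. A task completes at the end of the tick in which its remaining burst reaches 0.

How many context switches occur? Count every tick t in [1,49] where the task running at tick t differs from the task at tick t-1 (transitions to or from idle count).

t=0: L0/L1/L2 = ABCG/-/- → run A
t=1: L0/L1/L2 = ABCGD/-/- → run A
t=2: L0/L1/L2 = ABCGDEH/-/- → run A
t=3: L0/L1/L2 = ABCGDEH/-/- → run A
t=4: L0/L1/L2 = BCGDEH/A/- → run B
t=5: L0/L1/L2 = BCGDEH/A/- → run B
t=6: L0/L1/L2 = BCGDEH/A/- → run B
t=7: L0/L1/L2 = BCGDEH/A/- → run B
t=8: L0/L1/L2 = CGDEH/AB/- → run C
t=9: L0/L1/L2 = CGDEH/AB/- → run C
t=10: L0/L1/L2 = CGDEH/AB/- → run C
t=11: L0/L1/L2 = CGDEH/AB/- → run C
t=12: L0/L1/L2 = GDEH/ABC/- → run G
t=13: L0/L1/L2 = GDEH/ABC/- → run G
t=14: L0/L1/L2 = GDEH/ABC/- → run G
t=15: L0/L1/L2 = GDEH/ABC/- → run G
t=16: L0/L1/L2 = DEH/ABCG/- → run D
t=17: L0/L1/L2 = DEH/ABCG/- → run D
t=18: L0/L1/L2 = DEH/ABCG/- → run D
t=19: L0/L1/L2 = DEH/ABCG/- → run D
t=20: L0/L1/L2 = EH/ABCGD/- → run E
t=21: L0/L1/L2 = EH/ABCGD/- → run E
t=22: L0/L1/L2 = EH/ABCGD/- → run E
t=23: L0/L1/L2 = EH/ABCGD/- → run E
t=24: L0/L1/L2 = H/ABCGDE/- → run H
t=25: L0/L1/L2 = H/ABCGDE/- → run H
t=26: L0/L1/L2 = H/ABCGDE/- → run H
t=27: L0/L1/L2 = H/ABCGDE/- → run H
t=28: L0/L1/L2 = -/ABCGDEH/- → run A
t=29: L0/L1/L2 = -/ABCGDEH/- → run A
t=30: L0/L1/L2 = -/ABCGDEH/- → run A
t=31: L0/L1/L2 = -/BCGDEH/- → run B
t=32: L0/L1/L2 = -/BCGDEH/- → run B
t=33: L0/L1/L2 = -/BCGDEH/- → run B
t=34: L0/L1/L2 = -/CGDEH/- → run C
t=35: L0/L1/L2 = -/CGDEH/- → run C
t=36: L0/L1/L2 = -/CGDEH/- → run C
t=37: L0/L1/L2 = -/CGDEH/- → run C
t=38: L0/L1/L2 = -/GDEH/- → run G
t=39: L0/L1/L2 = -/GDEH/- → run G
t=40: L0/L1/L2 = -/DEH/- → run D
t=41: L0/L1/L2 = -/DEH/- → run D
t=42: L0/L1/L2 = -/EH/- → run E
t=43: L0/L1/L2 = -/EH/- → run E
t=44: L0/L1/L2 = -/EH/- → run E
t=45: L0/L1/L2 = -/EH/- → run E
t=46: L0/L1/L2 = -/H/- → run H
t=47: L0/L1/L2 = -/H/- → run H
t=48: (idle)
t=49: (idle)

context switches = 14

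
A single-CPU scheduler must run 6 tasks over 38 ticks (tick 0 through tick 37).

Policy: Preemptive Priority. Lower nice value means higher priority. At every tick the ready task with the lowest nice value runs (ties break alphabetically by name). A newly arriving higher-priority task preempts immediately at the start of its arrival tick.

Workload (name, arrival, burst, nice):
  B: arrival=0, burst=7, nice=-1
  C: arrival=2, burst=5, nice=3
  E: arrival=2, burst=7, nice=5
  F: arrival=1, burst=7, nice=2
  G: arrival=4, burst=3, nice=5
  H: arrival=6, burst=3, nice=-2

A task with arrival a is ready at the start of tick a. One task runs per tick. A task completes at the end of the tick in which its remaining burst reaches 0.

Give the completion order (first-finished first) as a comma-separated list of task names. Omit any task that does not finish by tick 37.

completion order = H, B, F, C, E, G

t=0: ready={B} → run B
t=1: ready={B,F} → run B
t=2: ready={B,C,E,F} → run B
t=3: ready={B,C,E,F} → run B
t=4: ready={B,C,E,F,G} → run B
t=5: ready={B,C,E,F,G} → run B
t=6: ready={B,C,E,F,G,H} → run H
t=7: ready={B,C,E,F,G,H} → run H
t=8: ready={B,C,E,F,G,H} → run H
t=9: ready={B,C,E,F,G} → run B
t=10: ready={C,E,F,G} → run F
t=11: ready={C,E,F,G} → run F
t=12: ready={C,E,F,G} → run F
t=13: ready={C,E,F,G} → run F
t=14: ready={C,E,F,G} → run F
t=15: ready={C,E,F,G} → run F
t=16: ready={C,E,F,G} → run F
t=17: ready={C,E,G} → run C
t=18: ready={C,E,G} → run C
t=19: ready={C,E,G} → run C
t=20: ready={C,E,G} → run C
t=21: ready={C,E,G} → run C
t=22: ready={E,G} → run E
t=23: ready={E,G} → run E
t=24: ready={E,G} → run E
t=25: ready={E,G} → run E
t=26: ready={E,G} → run E
t=27: ready={E,G} → run E
t=28: ready={E,G} → run E
t=29: ready={G} → run G
t=30: ready={G} → run G
t=31: ready={G} → run G
t=32: (idle)
t=33: (idle)
t=34: (idle)
t=35: (idle)
t=36: (idle)
t=37: (idle)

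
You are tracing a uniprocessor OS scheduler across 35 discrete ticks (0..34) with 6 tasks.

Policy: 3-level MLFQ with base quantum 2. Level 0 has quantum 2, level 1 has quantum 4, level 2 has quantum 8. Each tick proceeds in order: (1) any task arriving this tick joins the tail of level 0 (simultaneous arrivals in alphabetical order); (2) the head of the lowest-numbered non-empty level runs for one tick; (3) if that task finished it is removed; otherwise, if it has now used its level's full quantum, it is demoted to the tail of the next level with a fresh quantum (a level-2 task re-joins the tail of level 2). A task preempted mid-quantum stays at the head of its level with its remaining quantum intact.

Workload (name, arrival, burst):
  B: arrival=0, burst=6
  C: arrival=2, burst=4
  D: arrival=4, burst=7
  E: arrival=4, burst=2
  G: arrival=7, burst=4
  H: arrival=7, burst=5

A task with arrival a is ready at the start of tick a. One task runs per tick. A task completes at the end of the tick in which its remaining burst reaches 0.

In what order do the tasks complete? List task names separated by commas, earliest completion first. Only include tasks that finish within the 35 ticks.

t=0: L0/L1/L2 = B/-/- → run B
t=1: L0/L1/L2 = B/-/- → run B
t=2: L0/L1/L2 = C/B/- → run C
t=3: L0/L1/L2 = C/B/- → run C
t=4: L0/L1/L2 = DE/BC/- → run D
t=5: L0/L1/L2 = DE/BC/- → run D
t=6: L0/L1/L2 = E/BCD/- → run E
t=7: L0/L1/L2 = EGH/BCD/- → run E
t=8: L0/L1/L2 = GH/BCD/- → run G
t=9: L0/L1/L2 = GH/BCD/- → run G
t=10: L0/L1/L2 = H/BCDG/- → run H
t=11: L0/L1/L2 = H/BCDG/- → run H
t=12: L0/L1/L2 = -/BCDGH/- → run B
t=13: L0/L1/L2 = -/BCDGH/- → run B
t=14: L0/L1/L2 = -/BCDGH/- → run B
t=15: L0/L1/L2 = -/BCDGH/- → run B
t=16: L0/L1/L2 = -/CDGH/- → run C
t=17: L0/L1/L2 = -/CDGH/- → run C
t=18: L0/L1/L2 = -/DGH/- → run D
t=19: L0/L1/L2 = -/DGH/- → run D
t=20: L0/L1/L2 = -/DGH/- → run D
t=21: L0/L1/L2 = -/DGH/- → run D
t=22: L0/L1/L2 = -/GH/D → run G
t=23: L0/L1/L2 = -/GH/D → run G
t=24: L0/L1/L2 = -/H/D → run H
t=25: L0/L1/L2 = -/H/D → run H
t=26: L0/L1/L2 = -/H/D → run H
t=27: L0/L1/L2 = -/-/D → run D
t=28: (idle)
t=29: (idle)
t=30: (idle)
t=31: (idle)
t=32: (idle)
t=33: (idle)
t=34: (idle)

completion order = E, B, C, G, H, D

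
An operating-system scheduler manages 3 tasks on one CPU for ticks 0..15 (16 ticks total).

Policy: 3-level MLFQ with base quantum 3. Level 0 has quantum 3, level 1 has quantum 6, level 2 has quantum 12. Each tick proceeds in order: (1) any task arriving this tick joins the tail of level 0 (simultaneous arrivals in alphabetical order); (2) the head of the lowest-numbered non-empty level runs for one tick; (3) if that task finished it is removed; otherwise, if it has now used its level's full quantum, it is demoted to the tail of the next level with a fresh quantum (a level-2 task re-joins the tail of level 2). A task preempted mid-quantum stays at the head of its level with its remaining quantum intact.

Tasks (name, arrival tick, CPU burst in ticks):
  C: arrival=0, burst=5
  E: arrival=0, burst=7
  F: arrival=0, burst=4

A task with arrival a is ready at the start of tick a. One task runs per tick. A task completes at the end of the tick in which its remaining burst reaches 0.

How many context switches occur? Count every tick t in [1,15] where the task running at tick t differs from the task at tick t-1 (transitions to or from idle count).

t=0: L0/L1/L2 = CEF/-/- → run C
t=1: L0/L1/L2 = CEF/-/- → run C
t=2: L0/L1/L2 = CEF/-/- → run C
t=3: L0/L1/L2 = EF/C/- → run E
t=4: L0/L1/L2 = EF/C/- → run E
t=5: L0/L1/L2 = EF/C/- → run E
t=6: L0/L1/L2 = F/CE/- → run F
t=7: L0/L1/L2 = F/CE/- → run F
t=8: L0/L1/L2 = F/CE/- → run F
t=9: L0/L1/L2 = -/CEF/- → run C
t=10: L0/L1/L2 = -/CEF/- → run C
t=11: L0/L1/L2 = -/EF/- → run E
t=12: L0/L1/L2 = -/EF/- → run E
t=13: L0/L1/L2 = -/EF/- → run E
t=14: L0/L1/L2 = -/EF/- → run E
t=15: L0/L1/L2 = -/F/- → run F

context switches = 5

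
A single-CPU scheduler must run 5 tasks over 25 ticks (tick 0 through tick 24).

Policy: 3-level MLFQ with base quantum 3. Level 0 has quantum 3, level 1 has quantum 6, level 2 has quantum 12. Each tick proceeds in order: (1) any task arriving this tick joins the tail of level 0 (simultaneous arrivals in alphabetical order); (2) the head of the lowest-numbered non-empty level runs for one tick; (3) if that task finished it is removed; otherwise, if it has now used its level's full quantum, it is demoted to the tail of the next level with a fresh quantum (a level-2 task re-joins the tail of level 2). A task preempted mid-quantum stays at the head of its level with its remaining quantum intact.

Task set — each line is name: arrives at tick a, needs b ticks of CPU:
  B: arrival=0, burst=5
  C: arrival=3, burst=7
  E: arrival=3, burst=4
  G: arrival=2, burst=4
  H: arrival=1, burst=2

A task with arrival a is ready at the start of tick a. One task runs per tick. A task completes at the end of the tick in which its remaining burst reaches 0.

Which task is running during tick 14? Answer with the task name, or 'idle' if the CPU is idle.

t=0: L0/L1/L2 = B/-/- → run B
t=1: L0/L1/L2 = BH/-/- → run B
t=2: L0/L1/L2 = BHG/-/- → run B
t=3: L0/L1/L2 = HGCE/B/- → run H
t=4: L0/L1/L2 = HGCE/B/- → run H
t=5: L0/L1/L2 = GCE/B/- → run G
t=6: L0/L1/L2 = GCE/B/- → run G
t=7: L0/L1/L2 = GCE/B/- → run G
t=8: L0/L1/L2 = CE/BG/- → run C
t=9: L0/L1/L2 = CE/BG/- → run C
t=10: L0/L1/L2 = CE/BG/- → run C
t=11: L0/L1/L2 = E/BGC/- → run E
t=12: L0/L1/L2 = E/BGC/- → run E
t=13: L0/L1/L2 = E/BGC/- → run E
t=14: L0/L1/L2 = -/BGCE/- → run B
t=15: L0/L1/L2 = -/BGCE/- → run B
t=16: L0/L1/L2 = -/GCE/- → run G
t=17: L0/L1/L2 = -/CE/- → run C
t=18: L0/L1/L2 = -/CE/- → run C
t=19: L0/L1/L2 = -/CE/- → run C
t=20: L0/L1/L2 = -/CE/- → run C
t=21: L0/L1/L2 = -/E/- → run E
t=22: (idle)
t=23: (idle)
t=24: (idle)

running at tick 14 = B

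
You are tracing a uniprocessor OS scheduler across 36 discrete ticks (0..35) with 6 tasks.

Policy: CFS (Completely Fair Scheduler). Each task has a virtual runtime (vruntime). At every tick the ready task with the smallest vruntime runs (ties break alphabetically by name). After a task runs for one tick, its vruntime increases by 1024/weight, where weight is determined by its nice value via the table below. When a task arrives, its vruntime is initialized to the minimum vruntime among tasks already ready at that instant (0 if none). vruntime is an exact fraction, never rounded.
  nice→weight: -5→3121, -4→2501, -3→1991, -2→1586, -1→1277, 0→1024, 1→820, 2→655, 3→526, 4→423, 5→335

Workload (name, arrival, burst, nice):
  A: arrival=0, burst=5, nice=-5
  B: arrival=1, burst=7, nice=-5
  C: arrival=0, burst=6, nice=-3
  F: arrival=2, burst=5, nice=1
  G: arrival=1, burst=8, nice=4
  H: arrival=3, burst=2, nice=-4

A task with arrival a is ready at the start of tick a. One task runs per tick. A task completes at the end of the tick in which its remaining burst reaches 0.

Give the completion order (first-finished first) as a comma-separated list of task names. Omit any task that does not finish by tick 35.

t=0: vr[A=0 C=0] → run A
t=1: vr[A=1024/3121 B=0 C=0 G=0] → run B
t=2: vr[A=1024/3121 B=1024/3121 C=0 F=0 G=0] → run C
t=3: vr[A=1024/3121 B=1024/3121 C=1024/1991 F=0 G=0 H=0] → run F
t=4: vr[A=1024/3121 B=1024/3121 C=1024/1991 F=256/205 G=0 H=0] → run G
t=5: vr[A=1024/3121 B=1024/3121 C=1024/1991 F=256/205 G=1024/423 H=0] → run H
t=6: vr[A=1024/3121 B=1024/3121 C=1024/1991 F=256/205 G=1024/423 H=1024/2501] → run A
t=7: vr[A=2048/3121 B=1024/3121 C=1024/1991 F=256/205 G=1024/423 H=1024/2501] → run B
t=8: vr[A=2048/3121 B=2048/3121 C=1024/1991 F=256/205 G=1024/423 H=1024/2501] → run H
t=9: vr[A=2048/3121 B=2048/3121 C=1024/1991 F=256/205 G=1024/423] → run C
t=10: vr[A=2048/3121 B=2048/3121 C=2048/1991 F=256/205 G=1024/423] → run A
t=11: vr[A=3072/3121 B=2048/3121 C=2048/1991 F=256/205 G=1024/423] → run B
t=12: vr[A=3072/3121 B=3072/3121 C=2048/1991 F=256/205 G=1024/423] → run A
t=13: vr[A=4096/3121 B=3072/3121 C=2048/1991 F=256/205 G=1024/423] → run B
t=14: vr[A=4096/3121 B=4096/3121 C=2048/1991 F=256/205 G=1024/423] → run C
t=15: vr[A=4096/3121 B=4096/3121 C=3072/1991 F=256/205 G=1024/423] → run F
t=16: vr[A=4096/3121 B=4096/3121 C=3072/1991 F=512/205 G=1024/423] → run A
t=17: vr[B=4096/3121 C=3072/1991 F=512/205 G=1024/423] → run B
t=18: vr[B=5120/3121 C=3072/1991 F=512/205 G=1024/423] → run C
t=19: vr[B=5120/3121 C=4096/1991 F=512/205 G=1024/423] → run B
t=20: vr[B=6144/3121 C=4096/1991 F=512/205 G=1024/423] → run B
t=21: vr[C=4096/1991 F=512/205 G=1024/423] → run C
t=22: vr[C=5120/1991 F=512/205 G=1024/423] → run G
t=23: vr[C=5120/1991 F=512/205 G=2048/423] → run F
t=24: vr[C=5120/1991 F=768/205 G=2048/423] → run C
t=25: vr[F=768/205 G=2048/423] → run F
t=26: vr[F=1024/205 G=2048/423] → run G
t=27: vr[F=1024/205 G=1024/141] → run F
t=28: vr[G=1024/141] → run G
t=29: vr[G=4096/423] → run G
t=30: vr[G=5120/423] → run G
t=31: vr[G=2048/141] → run G
t=32: vr[G=7168/423] → run G
t=33: (idle)
t=34: (idle)
t=35: (idle)

completion order = H, A, B, C, F, G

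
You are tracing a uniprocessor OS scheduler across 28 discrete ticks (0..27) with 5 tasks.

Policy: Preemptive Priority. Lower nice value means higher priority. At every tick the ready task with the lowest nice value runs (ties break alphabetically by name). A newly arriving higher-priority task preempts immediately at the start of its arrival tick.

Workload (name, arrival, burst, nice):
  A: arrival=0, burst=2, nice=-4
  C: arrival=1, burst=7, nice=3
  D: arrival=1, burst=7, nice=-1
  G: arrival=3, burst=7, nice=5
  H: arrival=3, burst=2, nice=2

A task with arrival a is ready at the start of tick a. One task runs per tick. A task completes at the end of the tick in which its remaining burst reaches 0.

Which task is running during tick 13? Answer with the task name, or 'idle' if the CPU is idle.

running at tick 13 = C

t=0: ready={A} → run A
t=1: ready={A,C,D} → run A
t=2: ready={C,D} → run D
t=3: ready={C,D,G,H} → run D
t=4: ready={C,D,G,H} → run D
t=5: ready={C,D,G,H} → run D
t=6: ready={C,D,G,H} → run D
t=7: ready={C,D,G,H} → run D
t=8: ready={C,D,G,H} → run D
t=9: ready={C,G,H} → run H
t=10: ready={C,G,H} → run H
t=11: ready={C,G} → run C
t=12: ready={C,G} → run C
t=13: ready={C,G} → run C
t=14: ready={C,G} → run C
t=15: ready={C,G} → run C
t=16: ready={C,G} → run C
t=17: ready={C,G} → run C
t=18: ready={G} → run G
t=19: ready={G} → run G
t=20: ready={G} → run G
t=21: ready={G} → run G
t=22: ready={G} → run G
t=23: ready={G} → run G
t=24: ready={G} → run G
t=25: (idle)
t=26: (idle)
t=27: (idle)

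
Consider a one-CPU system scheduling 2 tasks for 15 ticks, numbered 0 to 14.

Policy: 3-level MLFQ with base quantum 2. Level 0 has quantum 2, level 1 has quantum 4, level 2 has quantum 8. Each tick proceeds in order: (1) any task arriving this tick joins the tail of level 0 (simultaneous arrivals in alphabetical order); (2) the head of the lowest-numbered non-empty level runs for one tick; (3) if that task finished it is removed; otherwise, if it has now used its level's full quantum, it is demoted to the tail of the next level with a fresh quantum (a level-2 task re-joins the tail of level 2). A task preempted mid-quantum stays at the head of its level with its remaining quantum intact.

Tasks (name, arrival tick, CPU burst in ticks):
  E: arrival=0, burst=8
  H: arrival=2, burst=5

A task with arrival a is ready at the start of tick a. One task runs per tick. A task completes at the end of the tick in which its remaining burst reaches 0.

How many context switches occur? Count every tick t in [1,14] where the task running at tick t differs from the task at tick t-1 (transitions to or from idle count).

t=0: L0/L1/L2 = E/-/- → run E
t=1: L0/L1/L2 = E/-/- → run E
t=2: L0/L1/L2 = H/E/- → run H
t=3: L0/L1/L2 = H/E/- → run H
t=4: L0/L1/L2 = -/EH/- → run E
t=5: L0/L1/L2 = -/EH/- → run E
t=6: L0/L1/L2 = -/EH/- → run E
t=7: L0/L1/L2 = -/EH/- → run E
t=8: L0/L1/L2 = -/H/E → run H
t=9: L0/L1/L2 = -/H/E → run H
t=10: L0/L1/L2 = -/H/E → run H
t=11: L0/L1/L2 = -/-/E → run E
t=12: L0/L1/L2 = -/-/E → run E
t=13: (idle)
t=14: (idle)

context switches = 5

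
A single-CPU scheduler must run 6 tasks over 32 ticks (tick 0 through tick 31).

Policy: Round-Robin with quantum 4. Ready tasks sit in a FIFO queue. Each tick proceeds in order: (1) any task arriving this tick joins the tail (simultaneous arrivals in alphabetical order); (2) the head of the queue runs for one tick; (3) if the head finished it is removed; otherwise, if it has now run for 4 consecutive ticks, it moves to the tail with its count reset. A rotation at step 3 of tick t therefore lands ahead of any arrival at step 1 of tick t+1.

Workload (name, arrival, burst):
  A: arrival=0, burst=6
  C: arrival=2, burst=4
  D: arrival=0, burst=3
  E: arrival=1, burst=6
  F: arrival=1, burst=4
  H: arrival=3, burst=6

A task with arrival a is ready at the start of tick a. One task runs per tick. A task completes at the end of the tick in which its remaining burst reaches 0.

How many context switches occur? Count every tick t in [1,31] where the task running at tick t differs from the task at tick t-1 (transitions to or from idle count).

t=0: queue=[A,D] q_used=0 → run A
t=1: queue=[A,D,E,F] q_used=1 → run A
t=2: queue=[A,D,E,F,C] q_used=2 → run A
t=3: queue=[A,D,E,F,C,H] q_used=3 → run A
t=4: queue=[D,E,F,C,H,A] q_used=0 → run D
t=5: queue=[D,E,F,C,H,A] q_used=1 → run D
t=6: queue=[D,E,F,C,H,A] q_used=2 → run D
t=7: queue=[E,F,C,H,A] q_used=0 → run E
t=8: queue=[E,F,C,H,A] q_used=1 → run E
t=9: queue=[E,F,C,H,A] q_used=2 → run E
t=10: queue=[E,F,C,H,A] q_used=3 → run E
t=11: queue=[F,C,H,A,E] q_used=0 → run F
t=12: queue=[F,C,H,A,E] q_used=1 → run F
t=13: queue=[F,C,H,A,E] q_used=2 → run F
t=14: queue=[F,C,H,A,E] q_used=3 → run F
t=15: queue=[C,H,A,E] q_used=0 → run C
t=16: queue=[C,H,A,E] q_used=1 → run C
t=17: queue=[C,H,A,E] q_used=2 → run C
t=18: queue=[C,H,A,E] q_used=3 → run C
t=19: queue=[H,A,E] q_used=0 → run H
t=20: queue=[H,A,E] q_used=1 → run H
t=21: queue=[H,A,E] q_used=2 → run H
t=22: queue=[H,A,E] q_used=3 → run H
t=23: queue=[A,E,H] q_used=0 → run A
t=24: queue=[A,E,H] q_used=1 → run A
t=25: queue=[E,H] q_used=0 → run E
t=26: queue=[E,H] q_used=1 → run E
t=27: queue=[H] q_used=0 → run H
t=28: queue=[H] q_used=1 → run H
t=29: (idle)
t=30: (idle)
t=31: (idle)

context switches = 9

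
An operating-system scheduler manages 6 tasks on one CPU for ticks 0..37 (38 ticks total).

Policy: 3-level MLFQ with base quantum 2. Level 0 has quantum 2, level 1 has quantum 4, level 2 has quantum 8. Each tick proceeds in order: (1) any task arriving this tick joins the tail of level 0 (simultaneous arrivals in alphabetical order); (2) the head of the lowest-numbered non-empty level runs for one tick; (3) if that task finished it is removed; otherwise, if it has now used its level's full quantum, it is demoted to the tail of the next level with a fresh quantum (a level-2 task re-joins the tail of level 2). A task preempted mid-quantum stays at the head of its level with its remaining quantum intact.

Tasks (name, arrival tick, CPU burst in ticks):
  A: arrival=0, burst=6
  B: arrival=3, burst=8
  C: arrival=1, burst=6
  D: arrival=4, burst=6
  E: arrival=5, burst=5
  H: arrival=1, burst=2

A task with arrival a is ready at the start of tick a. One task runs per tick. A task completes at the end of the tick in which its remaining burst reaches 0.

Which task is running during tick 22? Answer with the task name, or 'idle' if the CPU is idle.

running at tick 22 = B

t=0: L0/L1/L2 = A/-/- → run A
t=1: L0/L1/L2 = ACH/-/- → run A
t=2: L0/L1/L2 = CH/A/- → run C
t=3: L0/L1/L2 = CHB/A/- → run C
t=4: L0/L1/L2 = HBD/AC/- → run H
t=5: L0/L1/L2 = HBDE/AC/- → run H
t=6: L0/L1/L2 = BDE/AC/- → run B
t=7: L0/L1/L2 = BDE/AC/- → run B
t=8: L0/L1/L2 = DE/ACB/- → run D
t=9: L0/L1/L2 = DE/ACB/- → run D
t=10: L0/L1/L2 = E/ACBD/- → run E
t=11: L0/L1/L2 = E/ACBD/- → run E
t=12: L0/L1/L2 = -/ACBDE/- → run A
t=13: L0/L1/L2 = -/ACBDE/- → run A
t=14: L0/L1/L2 = -/ACBDE/- → run A
t=15: L0/L1/L2 = -/ACBDE/- → run A
t=16: L0/L1/L2 = -/CBDE/- → run C
t=17: L0/L1/L2 = -/CBDE/- → run C
t=18: L0/L1/L2 = -/CBDE/- → run C
t=19: L0/L1/L2 = -/CBDE/- → run C
t=20: L0/L1/L2 = -/BDE/- → run B
t=21: L0/L1/L2 = -/BDE/- → run B
t=22: L0/L1/L2 = -/BDE/- → run B
t=23: L0/L1/L2 = -/BDE/- → run B
t=24: L0/L1/L2 = -/DE/B → run D
t=25: L0/L1/L2 = -/DE/B → run D
t=26: L0/L1/L2 = -/DE/B → run D
t=27: L0/L1/L2 = -/DE/B → run D
t=28: L0/L1/L2 = -/E/B → run E
t=29: L0/L1/L2 = -/E/B → run E
t=30: L0/L1/L2 = -/E/B → run E
t=31: L0/L1/L2 = -/-/B → run B
t=32: L0/L1/L2 = -/-/B → run B
t=33: (idle)
t=34: (idle)
t=35: (idle)
t=36: (idle)
t=37: (idle)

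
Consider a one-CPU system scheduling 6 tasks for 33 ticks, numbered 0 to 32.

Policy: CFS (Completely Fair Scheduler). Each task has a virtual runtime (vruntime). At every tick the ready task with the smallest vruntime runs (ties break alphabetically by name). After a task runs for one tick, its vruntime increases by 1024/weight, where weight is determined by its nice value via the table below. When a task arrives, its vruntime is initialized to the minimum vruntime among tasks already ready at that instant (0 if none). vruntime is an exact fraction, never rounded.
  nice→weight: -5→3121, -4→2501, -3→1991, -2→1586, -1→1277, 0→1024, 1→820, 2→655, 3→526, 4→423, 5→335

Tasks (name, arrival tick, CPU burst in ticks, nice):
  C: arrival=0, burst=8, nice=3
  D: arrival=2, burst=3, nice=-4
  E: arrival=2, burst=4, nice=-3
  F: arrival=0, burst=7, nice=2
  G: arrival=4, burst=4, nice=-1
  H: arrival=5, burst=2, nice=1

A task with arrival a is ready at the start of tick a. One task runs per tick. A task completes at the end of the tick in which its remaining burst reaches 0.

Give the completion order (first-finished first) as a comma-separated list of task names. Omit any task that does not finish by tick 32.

completion order = D, H, E, G, F, C

t=0: vr[C=0 F=0] → run C
t=1: vr[C=512/263 F=0] → run F
t=2: vr[C=512/263 D=1024/655 E=1024/655 F=1024/655] → run D
t=3: vr[C=512/263 D=3231744/1638155 E=1024/655 F=1024/655] → run E
t=4: vr[C=512/263 D=3231744/1638155 E=2709504/1304105 F=1024/655 G=1024/655] → run F
t=5: vr[C=512/263 D=3231744/1638155 E=2709504/1304105 F=2048/655 G=1024/655 H=1024/655] → run G
t=6: vr[C=512/263 D=3231744/1638155 E=2709504/1304105 F=2048/655 G=1978368/836435 H=1024/655] → run H
t=7: vr[C=512/263 D=3231744/1638155 E=2709504/1304105 F=2048/655 G=1978368/836435 H=15104/5371] → run C
t=8: vr[C=1024/263 D=3231744/1638155 E=2709504/1304105 F=2048/655 G=1978368/836435 H=15104/5371] → run D
t=9: vr[C=1024/263 D=3902464/1638155 E=2709504/1304105 F=2048/655 G=1978368/836435 H=15104/5371] → run E
t=10: vr[C=1024/263 D=3902464/1638155 E=3380224/1304105 F=2048/655 G=1978368/836435 H=15104/5371] → run G
t=11: vr[C=1024/263 D=3902464/1638155 E=3380224/1304105 F=2048/655 G=2649088/836435 H=15104/5371] → run D
t=12: vr[C=1024/263 E=3380224/1304105 F=2048/655 G=2649088/836435 H=15104/5371] → run E
t=13: vr[C=1024/263 E=4050944/1304105 F=2048/655 G=2649088/836435 H=15104/5371] → run H
t=14: vr[C=1024/263 E=4050944/1304105 F=2048/655 G=2649088/836435] → run E
t=15: vr[C=1024/263 F=2048/655 G=2649088/836435] → run F
t=16: vr[C=1024/263 F=3072/655 G=2649088/836435] → run G
t=17: vr[C=1024/263 F=3072/655 G=3319808/836435] → run C
t=18: vr[C=1536/263 F=3072/655 G=3319808/836435] → run G
t=19: vr[C=1536/263 F=3072/655] → run F
t=20: vr[C=1536/263 F=4096/655] → run C
t=21: vr[C=2048/263 F=4096/655] → run F
t=22: vr[C=2048/263 F=1024/131] → run C
t=23: vr[C=2560/263 F=1024/131] → run F
t=24: vr[C=2560/263 F=6144/655] → run F
t=25: vr[C=2560/263] → run C
t=26: vr[C=3072/263] → run C
t=27: vr[C=3584/263] → run C
t=28: (idle)
t=29: (idle)
t=30: (idle)
t=31: (idle)
t=32: (idle)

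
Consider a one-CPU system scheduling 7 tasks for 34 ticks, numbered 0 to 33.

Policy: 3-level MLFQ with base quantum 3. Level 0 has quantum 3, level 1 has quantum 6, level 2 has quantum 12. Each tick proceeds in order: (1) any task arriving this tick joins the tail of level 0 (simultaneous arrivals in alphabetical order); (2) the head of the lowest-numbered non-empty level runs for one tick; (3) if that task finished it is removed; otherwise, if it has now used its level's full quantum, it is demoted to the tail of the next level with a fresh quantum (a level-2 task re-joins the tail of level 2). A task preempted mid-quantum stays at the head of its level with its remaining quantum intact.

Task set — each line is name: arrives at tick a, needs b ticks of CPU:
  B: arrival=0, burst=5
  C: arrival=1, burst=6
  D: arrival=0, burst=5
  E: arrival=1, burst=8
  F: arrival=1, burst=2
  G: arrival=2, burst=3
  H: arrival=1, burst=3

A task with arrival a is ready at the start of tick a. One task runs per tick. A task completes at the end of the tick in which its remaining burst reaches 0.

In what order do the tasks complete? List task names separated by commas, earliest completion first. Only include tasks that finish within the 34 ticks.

t=0: L0/L1/L2 = BD/-/- → run B
t=1: L0/L1/L2 = BDCEFH/-/- → run B
t=2: L0/L1/L2 = BDCEFHG/-/- → run B
t=3: L0/L1/L2 = DCEFHG/B/- → run D
t=4: L0/L1/L2 = DCEFHG/B/- → run D
t=5: L0/L1/L2 = DCEFHG/B/- → run D
t=6: L0/L1/L2 = CEFHG/BD/- → run C
t=7: L0/L1/L2 = CEFHG/BD/- → run C
t=8: L0/L1/L2 = CEFHG/BD/- → run C
t=9: L0/L1/L2 = EFHG/BDC/- → run E
t=10: L0/L1/L2 = EFHG/BDC/- → run E
t=11: L0/L1/L2 = EFHG/BDC/- → run E
t=12: L0/L1/L2 = FHG/BDCE/- → run F
t=13: L0/L1/L2 = FHG/BDCE/- → run F
t=14: L0/L1/L2 = HG/BDCE/- → run H
t=15: L0/L1/L2 = HG/BDCE/- → run H
t=16: L0/L1/L2 = HG/BDCE/- → run H
t=17: L0/L1/L2 = G/BDCE/- → run G
t=18: L0/L1/L2 = G/BDCE/- → run G
t=19: L0/L1/L2 = G/BDCE/- → run G
t=20: L0/L1/L2 = -/BDCE/- → run B
t=21: L0/L1/L2 = -/BDCE/- → run B
t=22: L0/L1/L2 = -/DCE/- → run D
t=23: L0/L1/L2 = -/DCE/- → run D
t=24: L0/L1/L2 = -/CE/- → run C
t=25: L0/L1/L2 = -/CE/- → run C
t=26: L0/L1/L2 = -/CE/- → run C
t=27: L0/L1/L2 = -/E/- → run E
t=28: L0/L1/L2 = -/E/- → run E
t=29: L0/L1/L2 = -/E/- → run E
t=30: L0/L1/L2 = -/E/- → run E
t=31: L0/L1/L2 = -/E/- → run E
t=32: (idle)
t=33: (idle)

completion order = F, H, G, B, D, C, E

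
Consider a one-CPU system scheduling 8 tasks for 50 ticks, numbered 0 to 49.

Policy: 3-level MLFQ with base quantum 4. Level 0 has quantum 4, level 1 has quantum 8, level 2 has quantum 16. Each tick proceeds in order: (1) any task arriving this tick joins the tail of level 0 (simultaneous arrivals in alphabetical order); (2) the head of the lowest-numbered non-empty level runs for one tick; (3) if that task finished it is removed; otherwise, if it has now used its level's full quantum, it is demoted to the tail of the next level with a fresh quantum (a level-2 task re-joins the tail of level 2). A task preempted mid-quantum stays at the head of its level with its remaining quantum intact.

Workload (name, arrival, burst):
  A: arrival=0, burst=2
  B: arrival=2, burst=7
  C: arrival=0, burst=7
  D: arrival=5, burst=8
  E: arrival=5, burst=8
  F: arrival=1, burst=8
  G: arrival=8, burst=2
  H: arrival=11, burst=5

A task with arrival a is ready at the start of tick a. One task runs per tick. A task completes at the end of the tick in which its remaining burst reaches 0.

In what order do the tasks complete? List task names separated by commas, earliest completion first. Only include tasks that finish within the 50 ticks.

t=0: L0/L1/L2 = AC/-/- → run A
t=1: L0/L1/L2 = ACF/-/- → run A
t=2: L0/L1/L2 = CFB/-/- → run C
t=3: L0/L1/L2 = CFB/-/- → run C
t=4: L0/L1/L2 = CFB/-/- → run C
t=5: L0/L1/L2 = CFBDE/-/- → run C
t=6: L0/L1/L2 = FBDE/C/- → run F
t=7: L0/L1/L2 = FBDE/C/- → run F
t=8: L0/L1/L2 = FBDEG/C/- → run F
t=9: L0/L1/L2 = FBDEG/C/- → run F
t=10: L0/L1/L2 = BDEG/CF/- → run B
t=11: L0/L1/L2 = BDEGH/CF/- → run B
t=12: L0/L1/L2 = BDEGH/CF/- → run B
t=13: L0/L1/L2 = BDEGH/CF/- → run B
t=14: L0/L1/L2 = DEGH/CFB/- → run D
t=15: L0/L1/L2 = DEGH/CFB/- → run D
t=16: L0/L1/L2 = DEGH/CFB/- → run D
t=17: L0/L1/L2 = DEGH/CFB/- → run D
t=18: L0/L1/L2 = EGH/CFBD/- → run E
t=19: L0/L1/L2 = EGH/CFBD/- → run E
t=20: L0/L1/L2 = EGH/CFBD/- → run E
t=21: L0/L1/L2 = EGH/CFBD/- → run E
t=22: L0/L1/L2 = GH/CFBDE/- → run G
t=23: L0/L1/L2 = GH/CFBDE/- → run G
t=24: L0/L1/L2 = H/CFBDE/- → run H
t=25: L0/L1/L2 = H/CFBDE/- → run H
t=26: L0/L1/L2 = H/CFBDE/- → run H
t=27: L0/L1/L2 = H/CFBDE/- → run H
t=28: L0/L1/L2 = -/CFBDEH/- → run C
t=29: L0/L1/L2 = -/CFBDEH/- → run C
t=30: L0/L1/L2 = -/CFBDEH/- → run C
t=31: L0/L1/L2 = -/FBDEH/- → run F
t=32: L0/L1/L2 = -/FBDEH/- → run F
t=33: L0/L1/L2 = -/FBDEH/- → run F
t=34: L0/L1/L2 = -/FBDEH/- → run F
t=35: L0/L1/L2 = -/BDEH/- → run B
t=36: L0/L1/L2 = -/BDEH/- → run B
t=37: L0/L1/L2 = -/BDEH/- → run B
t=38: L0/L1/L2 = -/DEH/- → run D
t=39: L0/L1/L2 = -/DEH/- → run D
t=40: L0/L1/L2 = -/DEH/- → run D
t=41: L0/L1/L2 = -/DEH/- → run D
t=42: L0/L1/L2 = -/EH/- → run E
t=43: L0/L1/L2 = -/EH/- → run E
t=44: L0/L1/L2 = -/EH/- → run E
t=45: L0/L1/L2 = -/EH/- → run E
t=46: L0/L1/L2 = -/H/- → run H
t=47: (idle)
t=48: (idle)
t=49: (idle)

completion order = A, G, C, F, B, D, E, H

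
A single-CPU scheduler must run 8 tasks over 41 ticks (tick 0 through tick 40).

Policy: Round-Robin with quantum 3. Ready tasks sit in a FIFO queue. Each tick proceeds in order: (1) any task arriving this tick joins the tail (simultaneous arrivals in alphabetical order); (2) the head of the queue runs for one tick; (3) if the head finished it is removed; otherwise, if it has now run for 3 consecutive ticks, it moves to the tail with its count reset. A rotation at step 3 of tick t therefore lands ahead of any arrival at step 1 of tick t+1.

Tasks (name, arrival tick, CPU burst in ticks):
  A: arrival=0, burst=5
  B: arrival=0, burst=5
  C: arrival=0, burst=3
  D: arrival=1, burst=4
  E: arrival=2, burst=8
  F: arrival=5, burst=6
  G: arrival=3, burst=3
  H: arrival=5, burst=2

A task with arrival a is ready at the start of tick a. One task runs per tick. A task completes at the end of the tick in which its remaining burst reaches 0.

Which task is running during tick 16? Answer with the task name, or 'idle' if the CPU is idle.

running at tick 16 = A

t=0: queue=[A,B,C] q_used=0 → run A
t=1: queue=[A,B,C,D] q_used=1 → run A
t=2: queue=[A,B,C,D,E] q_used=2 → run A
t=3: queue=[B,C,D,E,A,G] q_used=0 → run B
t=4: queue=[B,C,D,E,A,G] q_used=1 → run B
t=5: queue=[B,C,D,E,A,G,F,H] q_used=2 → run B
t=6: queue=[C,D,E,A,G,F,H,B] q_used=0 → run C
t=7: queue=[C,D,E,A,G,F,H,B] q_used=1 → run C
t=8: queue=[C,D,E,A,G,F,H,B] q_used=2 → run C
t=9: queue=[D,E,A,G,F,H,B] q_used=0 → run D
t=10: queue=[D,E,A,G,F,H,B] q_used=1 → run D
t=11: queue=[D,E,A,G,F,H,B] q_used=2 → run D
t=12: queue=[E,A,G,F,H,B,D] q_used=0 → run E
t=13: queue=[E,A,G,F,H,B,D] q_used=1 → run E
t=14: queue=[E,A,G,F,H,B,D] q_used=2 → run E
t=15: queue=[A,G,F,H,B,D,E] q_used=0 → run A
t=16: queue=[A,G,F,H,B,D,E] q_used=1 → run A
t=17: queue=[G,F,H,B,D,E] q_used=0 → run G
t=18: queue=[G,F,H,B,D,E] q_used=1 → run G
t=19: queue=[G,F,H,B,D,E] q_used=2 → run G
t=20: queue=[F,H,B,D,E] q_used=0 → run F
t=21: queue=[F,H,B,D,E] q_used=1 → run F
t=22: queue=[F,H,B,D,E] q_used=2 → run F
t=23: queue=[H,B,D,E,F] q_used=0 → run H
t=24: queue=[H,B,D,E,F] q_used=1 → run H
t=25: queue=[B,D,E,F] q_used=0 → run B
t=26: queue=[B,D,E,F] q_used=1 → run B
t=27: queue=[D,E,F] q_used=0 → run D
t=28: queue=[E,F] q_used=0 → run E
t=29: queue=[E,F] q_used=1 → run E
t=30: queue=[E,F] q_used=2 → run E
t=31: queue=[F,E] q_used=0 → run F
t=32: queue=[F,E] q_used=1 → run F
t=33: queue=[F,E] q_used=2 → run F
t=34: queue=[E] q_used=0 → run E
t=35: queue=[E] q_used=1 → run E
t=36: (idle)
t=37: (idle)
t=38: (idle)
t=39: (idle)
t=40: (idle)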